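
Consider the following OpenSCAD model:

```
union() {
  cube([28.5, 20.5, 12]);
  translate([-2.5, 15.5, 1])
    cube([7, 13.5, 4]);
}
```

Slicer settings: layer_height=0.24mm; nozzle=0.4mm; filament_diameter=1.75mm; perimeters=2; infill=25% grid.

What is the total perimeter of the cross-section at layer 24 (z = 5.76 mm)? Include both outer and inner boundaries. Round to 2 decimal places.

At z = 5.76 mm: the 28.5×20.5 cube contributes its full rectangle (perimeter 98.00 mm); the cube at (-2.5, 15.5) does not reach this height (z outside [1, 5]); Merging all regions: only the 28.5×20.5 cube is present, so the union is just that shape — boundary = 98.00 mm. Overall, the cross-section is a single solid region. Total boundary length (outer) = 98.00 mm.

98.00 mm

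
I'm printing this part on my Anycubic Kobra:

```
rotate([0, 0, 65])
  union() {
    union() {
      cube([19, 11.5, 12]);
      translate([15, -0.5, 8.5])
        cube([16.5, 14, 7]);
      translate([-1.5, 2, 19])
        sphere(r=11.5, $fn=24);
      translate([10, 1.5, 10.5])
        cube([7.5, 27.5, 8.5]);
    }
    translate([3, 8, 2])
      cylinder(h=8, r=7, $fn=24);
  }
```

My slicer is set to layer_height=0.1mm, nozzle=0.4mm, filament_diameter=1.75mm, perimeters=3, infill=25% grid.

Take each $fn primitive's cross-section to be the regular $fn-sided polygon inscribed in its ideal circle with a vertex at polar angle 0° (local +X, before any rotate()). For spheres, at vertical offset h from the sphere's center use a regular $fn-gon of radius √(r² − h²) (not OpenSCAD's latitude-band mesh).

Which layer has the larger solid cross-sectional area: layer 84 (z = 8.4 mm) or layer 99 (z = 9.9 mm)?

Layer 84 (z = 8.4): the 19×11.5 cube contributes its full rectangle (area 218.50 mm²); the cube at (15, -0.5) does not reach this height (z outside [8.5, 15.5]); the r=11.5 sphere at (-1.5, 2) contributes a regular 24-gon of circumradius √(11.5²−10.6²) = 4.460 (area = (24/2)·4.460²·sin(360°/24) = 61.77 mm²); the cube at (10, 1.5) is not intersected at this z (z outside [10.5, 19]); Combining (union): the regions partially overlap — summed areas 280.27 mm² minus the doubly-counted overlap 14.47 mm² gives 265.80 mm² — area = 265.80 mm²; the r=7 cylinder at (3, 8) gives a regular 24-gon of circumradius 7 (constant along its height) (area = (24/2)·7.000²·sin(360°/24) = 152.19 mm²); Combining (union): the regions partially overlap — summed areas 417.99 mm² minus the doubly-counted overlap 103.22 mm² gives 314.77 mm² — area = 314.77 mm²; (whole slice rotated 65° about Z — lengths, areas and connectivity unchanged). So its area = 314.77 mm². Layer 99 (z = 9.9): the cube (footprint 19×11.5) is included at this height (area 218.50 mm²); the cube at (15, -0.5) (footprint 16.5×14) is included at this height (area 231.00 mm²); the sphere at (-1.5, 2): section is a regular 24-gon, circumradius = √(r²−h²) = √(11.5²−9.1²) = 7.031 (area = (24/2)·7.031²·sin(360°/24) = 153.55 mm²); the cube at (10, 1.5) is absent (z outside [10.5, 19]); Combining (union): the regions partially overlap — summed areas 603.05 mm² minus the doubly-counted overlap 84.78 mm² gives 518.27 mm² — area = 518.27 mm²; the r=7 cylinder at (3, 8) gives a regular 24-gon of circumradius 7 (constant along its height) (area = (24/2)·7.000²·sin(360°/24) = 152.19 mm²); Taking the union: the regions partially overlap — summed areas 670.45 mm² minus the doubly-counted overlap 113.37 mm² gives 557.09 mm² — area = 557.09 mm²; (whole slice rotated 65° about Z — lengths, areas and connectivity unchanged). So its area = 557.09 mm². Layer 99 is larger (557.09 vs 314.77 mm²).

layer 99 (z = 9.9 mm)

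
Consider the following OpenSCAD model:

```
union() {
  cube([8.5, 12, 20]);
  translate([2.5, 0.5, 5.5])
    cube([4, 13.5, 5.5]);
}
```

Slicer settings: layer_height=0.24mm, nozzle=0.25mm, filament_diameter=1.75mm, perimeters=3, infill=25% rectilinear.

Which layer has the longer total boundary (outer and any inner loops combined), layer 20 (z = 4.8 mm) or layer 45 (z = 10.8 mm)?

Layer 20 (z = 4.8): the 8.5×12 cube contributes its full rectangle (perimeter 41.00 mm); the cube at (2.5, 0.5) does not reach this height (z outside [5.5, 11]); Combining (union): only the 8.5×12 cube is present, so the union is just that shape — boundary = 41.00 mm. So its perimeter = 41.00 mm. Layer 45 (z = 10.8): the 8.5×12 cube contributes its full rectangle (perimeter 41.00 mm); the cube at (2.5, 0.5) (footprint 4×13.5) is included at this height (perimeter 35.00 mm); Merging all regions: the regions partially overlap (shared area 46.00 mm²), so the edge portions inside another operand are dropped and the merged outline is re-measured after clipping — boundary = 45.00 mm. So its perimeter = 45.00 mm. Layer 45 is larger (45.00 vs 41.00 mm).

layer 45 (z = 10.8 mm)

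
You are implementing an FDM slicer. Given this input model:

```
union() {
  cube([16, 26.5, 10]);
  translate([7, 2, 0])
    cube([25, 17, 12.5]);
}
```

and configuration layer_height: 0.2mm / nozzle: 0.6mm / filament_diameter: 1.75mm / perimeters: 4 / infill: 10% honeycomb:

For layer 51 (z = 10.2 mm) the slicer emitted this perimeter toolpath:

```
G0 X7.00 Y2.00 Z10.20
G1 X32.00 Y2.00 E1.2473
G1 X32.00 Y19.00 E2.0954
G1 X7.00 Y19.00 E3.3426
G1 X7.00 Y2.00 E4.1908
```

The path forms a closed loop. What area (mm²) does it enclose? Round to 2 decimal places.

Apply the shoelace formula to the sequence of (X, Y) vertices; enclosed area = 425.00 mm².

425.00 mm²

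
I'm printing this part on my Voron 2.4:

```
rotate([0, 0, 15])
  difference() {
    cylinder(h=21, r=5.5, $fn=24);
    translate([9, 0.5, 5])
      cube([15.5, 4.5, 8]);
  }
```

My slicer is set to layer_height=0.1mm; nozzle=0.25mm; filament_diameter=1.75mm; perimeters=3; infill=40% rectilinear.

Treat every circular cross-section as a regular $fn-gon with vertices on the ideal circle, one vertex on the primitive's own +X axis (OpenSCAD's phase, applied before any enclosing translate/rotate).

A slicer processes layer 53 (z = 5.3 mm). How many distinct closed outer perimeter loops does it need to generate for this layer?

1

At z = 5.3 mm: the r=5.5 cylinder contributes a regular 24-gon of circumradius 5.5; the 15.5×4.5 cube at (9, 0.5) contributes its full rectangle; After the difference (first − rest): starting from the r=5.5 cylinder, the 15.5×4.5 cube at (9, 0.5) misses the remaining region (no effect) — 1 connected region; (rotated 15° about Z; rotation is an isometry so areas/perimeters/island counts are preserved). The result has 1 disconnected region.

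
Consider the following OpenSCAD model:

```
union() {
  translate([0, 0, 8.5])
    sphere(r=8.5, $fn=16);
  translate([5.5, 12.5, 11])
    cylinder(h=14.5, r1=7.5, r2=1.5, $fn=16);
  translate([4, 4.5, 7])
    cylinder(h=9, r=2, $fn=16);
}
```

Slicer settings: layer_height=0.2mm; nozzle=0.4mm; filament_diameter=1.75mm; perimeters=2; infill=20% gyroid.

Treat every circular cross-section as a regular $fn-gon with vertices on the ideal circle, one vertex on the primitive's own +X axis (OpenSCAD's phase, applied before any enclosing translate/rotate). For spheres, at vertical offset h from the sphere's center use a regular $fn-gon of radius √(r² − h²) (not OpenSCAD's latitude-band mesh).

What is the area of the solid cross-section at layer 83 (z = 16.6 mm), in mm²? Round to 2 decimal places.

At z = 16.6 mm: the sphere: section is a regular 16-gon, circumradius = √(r²−h²) = √(8.5²−8.1²) = 2.577 (area = (16/2)·2.577²·sin(360°/16) = 20.33 mm²); the cone at (5.5, 12.5): at t=0.386 of its height the radius interpolates to r₁+(r₂−r₁)t = 5.183, giving a regular 16-gon of that circumradius (area = (16/2)·5.183²·sin(360°/16) = 82.23 mm²); the cylinder at (4, 4.5) is absent (z outside [7, 16]); Merging all regions: the 2 present regions are separate (no shared area or edge), so areas and boundary lengths simply add and each stays a separate island — area = 102.56 mm². Overall, the cross-section has 2 separate islands. Net area = 102.56 mm².

102.56 mm²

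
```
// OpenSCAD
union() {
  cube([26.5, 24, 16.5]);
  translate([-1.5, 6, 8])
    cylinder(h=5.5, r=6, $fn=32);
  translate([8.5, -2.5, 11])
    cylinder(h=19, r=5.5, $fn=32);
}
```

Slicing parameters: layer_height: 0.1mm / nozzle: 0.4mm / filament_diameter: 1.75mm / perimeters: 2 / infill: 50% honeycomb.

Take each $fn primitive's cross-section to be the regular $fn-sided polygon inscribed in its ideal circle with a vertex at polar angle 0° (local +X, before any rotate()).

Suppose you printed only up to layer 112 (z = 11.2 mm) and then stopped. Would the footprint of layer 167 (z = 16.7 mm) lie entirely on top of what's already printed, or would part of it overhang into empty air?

entirely on top

Compare the two slices. At z = 11.2: the 26.5×24 cube contributes its full rectangle (area 636.00 mm²); the r=6 cylinder at (-1.5, 6) contributes a regular 32-gon of circumradius 6 (area = (32/2)·6.000²·sin(360°/32) = 112.37 mm²); the cylinder at (8.5, -2.5): section is a regular 32-gon, circumradius r=5.5 (area = (32/2)·5.500²·sin(360°/32) = 94.42 mm²); Combining (union): the regions partially overlap — summed areas 842.80 mm² minus the doubly-counted overlap 59.21 mm² gives 783.59 mm² — area = 783.59 mm². At z = 16.7: the cube is absent (z outside [0, 16.5]); the cylinder at (-1.5, 6) does not reach this height (z outside [8, 13.5]); the r=5.5 cylinder at (8.5, -2.5) contributes a regular 32-gon of circumradius 5.5 (area = (32/2)·5.500²·sin(360°/32) = 94.42 mm²); Merging all regions: only the r=5.5 cylinder at (8.5, -2.5) is present, so the union is just that shape — area = 94.42 mm². Checking containment: the cross-section at z = 16.7 is a subset of the cross-section at z = 11.2.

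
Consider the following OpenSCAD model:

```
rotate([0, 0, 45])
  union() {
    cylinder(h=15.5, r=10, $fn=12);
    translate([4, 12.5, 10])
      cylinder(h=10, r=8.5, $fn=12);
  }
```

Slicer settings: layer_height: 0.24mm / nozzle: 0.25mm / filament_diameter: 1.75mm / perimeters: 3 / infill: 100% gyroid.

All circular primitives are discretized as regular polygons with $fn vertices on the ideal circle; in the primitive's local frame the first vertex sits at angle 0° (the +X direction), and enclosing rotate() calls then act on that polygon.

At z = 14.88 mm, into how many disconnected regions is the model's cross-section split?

At z = 14.88 mm: the cylinder: section is a regular 12-gon, circumradius r=10; the cylinder at (4, 12.5): section is a regular 12-gon, circumradius r=8.5; Merging all regions: the regions partially overlap (shared area 42.05 mm²), so overlapping operands fuse into one piece — 1 connected region; (whole slice rotated 45° about Z — lengths, areas and connectivity unchanged). The result has 1 disconnected region.

1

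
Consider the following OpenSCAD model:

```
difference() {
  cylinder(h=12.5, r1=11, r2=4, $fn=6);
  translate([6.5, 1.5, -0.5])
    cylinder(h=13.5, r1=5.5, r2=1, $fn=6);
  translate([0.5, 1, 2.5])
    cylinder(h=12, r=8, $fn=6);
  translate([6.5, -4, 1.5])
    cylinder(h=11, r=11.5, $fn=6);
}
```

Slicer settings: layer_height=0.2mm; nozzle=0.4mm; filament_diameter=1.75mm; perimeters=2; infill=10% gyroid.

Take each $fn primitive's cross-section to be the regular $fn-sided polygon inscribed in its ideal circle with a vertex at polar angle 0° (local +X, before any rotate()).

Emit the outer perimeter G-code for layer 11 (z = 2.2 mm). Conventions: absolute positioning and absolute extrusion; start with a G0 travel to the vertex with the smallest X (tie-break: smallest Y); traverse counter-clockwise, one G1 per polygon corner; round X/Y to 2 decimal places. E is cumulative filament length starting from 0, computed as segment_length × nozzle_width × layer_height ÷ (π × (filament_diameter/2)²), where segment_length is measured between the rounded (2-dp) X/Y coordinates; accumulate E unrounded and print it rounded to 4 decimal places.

G0 X-9.77 Y0.00 Z2.20
G1 X-4.88 Y-8.46 E0.3250
G1 X-2.43 Y-8.46 E0.4065
G1 X-5.00 Y-4.00 E0.5777
G1 X0.75 Y5.96 E0.9602
G1 X6.33 Y5.96 E1.1458
G1 X4.88 Y8.46 E1.2419
G1 X-4.88 Y8.46 E1.5665
G1 X-9.77 Y0.00 E1.8915

At z = 2.2 mm: the cone: at t=0.176 of its height the radius interpolates to r₁+(r₂−r₁)t = 9.768, giving a regular 6-gon of that circumradius; the cone at (6.5, 1.5): at t=0.200 of its height the radius interpolates to r₁+(r₂−r₁)t = 4.600, giving a regular 6-gon of that circumradius; the cylinder at (0.5, 1) is absent (z outside [2.5, 14.5]); the r=11.5 cylinder at (6.5, -4) contributes a regular 6-gon of circumradius 11.5; Subtracting the remaining from the first: starting from the cone, the cone at (6.5, 1.5) partially overlaps it — only the 43.06 mm² overlap (of its 54.98 mm²) is removed, clipping the outline; the r=11.5 cylinder at (6.5, -4) partially overlaps it — only the 104.59 mm² overlap (of its 343.60 mm²) is removed, clipping the outline — 1 connected region. The outline is a single polygon with 8 vertices. Extrusion per mm of travel: 0.4 × 0.2 / (π × 0.875²) = 0.033260. Accumulating E over each segment gives final E = 1.8915.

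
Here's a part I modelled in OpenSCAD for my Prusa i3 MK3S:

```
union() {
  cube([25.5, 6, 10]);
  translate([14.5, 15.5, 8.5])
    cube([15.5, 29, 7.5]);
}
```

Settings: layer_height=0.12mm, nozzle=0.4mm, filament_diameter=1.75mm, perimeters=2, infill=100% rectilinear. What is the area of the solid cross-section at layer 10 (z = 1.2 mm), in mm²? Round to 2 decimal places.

At z = 1.2 mm: the 25.5×6 cube contributes its full rectangle (area 153.00 mm²); the cube at (14.5, 15.5) does not reach this height (z outside [8.5, 16]); Merging all regions: only the 25.5×6 cube is present, so the union is just that shape — area = 153.00 mm². Overall, the cross-section is a single solid region. Net area = 153.00 mm².

153.00 mm²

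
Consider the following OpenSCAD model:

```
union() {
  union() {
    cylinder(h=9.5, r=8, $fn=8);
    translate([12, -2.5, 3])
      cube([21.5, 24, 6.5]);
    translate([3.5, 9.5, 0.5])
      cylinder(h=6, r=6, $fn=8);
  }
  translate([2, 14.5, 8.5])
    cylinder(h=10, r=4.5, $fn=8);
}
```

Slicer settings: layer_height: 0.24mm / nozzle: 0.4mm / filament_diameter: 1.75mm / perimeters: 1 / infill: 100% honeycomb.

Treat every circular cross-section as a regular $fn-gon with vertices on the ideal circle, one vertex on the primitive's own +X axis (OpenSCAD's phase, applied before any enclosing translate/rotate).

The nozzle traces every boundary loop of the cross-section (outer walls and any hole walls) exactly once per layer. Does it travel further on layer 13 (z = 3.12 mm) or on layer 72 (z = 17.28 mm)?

Layer 13 (z = 3.12): the r=8 cylinder gives a regular 8-gon of circumradius 8 (constant along its height) (perimeter = 2·8·8.000·sin(180°/8) = 48.98 mm); the cube at (12, -2.5) is present — its section is the full 21.5×24 rectangle (perimeter 91.00 mm); the r=6 cylinder at (3.5, 9.5) contributes a regular 8-gon of circumradius 6 (perimeter = 2·8·6.000·sin(180°/8) = 36.74 mm); Taking the union: the regions partially overlap (shared area 18.70 mm²), so the edge portions inside another operand are dropped and the merged outline is re-measured after clipping — boundary = 158.04 mm; the cylinder at (2, 14.5) is not intersected at this z (z outside [8.5, 18.5]); Taking the union: only that combined region is present, so the union is just that shape — boundary = 158.04 mm. So its perimeter = 158.04 mm. Layer 72 (z = 17.28): the cylinder is absent (z outside [0, 9.5]); the cube at (12, -2.5) is absent (z outside [3, 9.5]); the cylinder at (3.5, 9.5) is not intersected at this z (z outside [0.5, 6.5]); Merging all regions: nothing is present at this height; the r=4.5 cylinder at (2, 14.5) contributes a regular 8-gon of circumradius 4.5 (perimeter = 2·8·4.500·sin(180°/8) = 27.55 mm); Combining (union): only the r=4.5 cylinder at (2, 14.5) is present, so the union is just that shape — boundary = 27.55 mm. So its perimeter = 27.55 mm. Layer 13 is larger (158.04 vs 27.55 mm).

layer 13 (z = 3.12 mm)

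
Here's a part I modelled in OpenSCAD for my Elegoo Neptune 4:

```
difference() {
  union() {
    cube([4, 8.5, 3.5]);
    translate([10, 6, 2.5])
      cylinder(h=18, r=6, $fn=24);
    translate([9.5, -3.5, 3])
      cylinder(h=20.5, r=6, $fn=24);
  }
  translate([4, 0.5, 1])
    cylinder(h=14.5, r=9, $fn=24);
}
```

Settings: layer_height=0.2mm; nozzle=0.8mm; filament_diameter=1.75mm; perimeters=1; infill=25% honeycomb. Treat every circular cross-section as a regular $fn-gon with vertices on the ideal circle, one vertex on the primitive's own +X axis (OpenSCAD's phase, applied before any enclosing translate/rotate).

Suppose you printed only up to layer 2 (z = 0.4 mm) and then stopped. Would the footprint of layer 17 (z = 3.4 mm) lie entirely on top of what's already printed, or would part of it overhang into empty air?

part overhangs

Compare the two slices. At z = 0.4: the cube (footprint 4×8.5) is included at this height (area 34.00 mm²); the cylinder at (10, 6) is absent (z outside [2.5, 20.5]); the cylinder at (9.5, -3.5) is absent (z outside [3, 23.5]); Merging all regions: only the 4×8.5 cube is present, so the union is just that shape — area = 34.00 mm²; the cylinder at (4, 0.5) is absent (z outside [1, 15.5]); Taking the first minus the rest: none of the subtracted shapes is present at this height, so that combined region is unchanged — area = 34.00 mm². At z = 3.4: the cube is present — its section is the full 4×8.5 rectangle (area 34.00 mm²); the r=6 cylinder at (10, 6) gives a regular 24-gon of circumradius 6 (constant along its height) (area = (24/2)·6.000²·sin(360°/24) = 111.81 mm²); the cylinder at (9.5, -3.5): section is a regular 24-gon, circumradius r=6 (area = (24/2)·6.000²·sin(360°/24) = 111.81 mm²); Merging all regions: the regions partially overlap — summed areas 257.62 mm² minus the doubly-counted overlap 11.87 mm² gives 245.75 mm² — area = 245.75 mm²; the r=9 cylinder at (4, 0.5) gives a regular 24-gon of circumradius 9 (constant along its height) (area = (24/2)·9.000²·sin(360°/24) = 251.57 mm²); After the difference (first − rest): starting from the result so far (245.75 mm²), the r=9 cylinder at (4, 0.5) partially overlaps it — only the 152.43 mm² overlap (of its 251.57 mm²) is removed, clipping the outline — area = 93.32 mm². Checking containment: at z = 3.4 the cross-section extends beyond the z = 0.4 cross-section by about 93.32 mm².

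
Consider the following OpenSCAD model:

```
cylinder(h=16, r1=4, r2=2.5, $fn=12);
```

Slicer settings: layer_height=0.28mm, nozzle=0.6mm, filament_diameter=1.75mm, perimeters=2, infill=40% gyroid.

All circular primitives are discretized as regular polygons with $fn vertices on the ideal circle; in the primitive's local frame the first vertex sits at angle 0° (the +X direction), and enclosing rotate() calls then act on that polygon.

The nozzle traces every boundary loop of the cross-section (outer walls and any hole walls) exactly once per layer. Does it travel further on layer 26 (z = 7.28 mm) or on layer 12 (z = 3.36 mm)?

layer 12 (z = 3.36 mm)

Layer 26 (z = 7.28): the cone (r1=4→r2=2.5) has section circumradius 3.317 here — a regular 12-gon (perimeter = 2·12·3.317·sin(180°/12) = 20.61 mm). So its perimeter = 20.61 mm. Layer 12 (z = 3.36): the cone contributes a regular 12-gon of circumradius 3.685 (interpolated between r1=4 and r2=2.5 at t=0.210) (perimeter = 2·12·3.685·sin(180°/12) = 22.89 mm). So its perimeter = 22.89 mm. Layer 12 is larger (22.89 vs 20.61 mm).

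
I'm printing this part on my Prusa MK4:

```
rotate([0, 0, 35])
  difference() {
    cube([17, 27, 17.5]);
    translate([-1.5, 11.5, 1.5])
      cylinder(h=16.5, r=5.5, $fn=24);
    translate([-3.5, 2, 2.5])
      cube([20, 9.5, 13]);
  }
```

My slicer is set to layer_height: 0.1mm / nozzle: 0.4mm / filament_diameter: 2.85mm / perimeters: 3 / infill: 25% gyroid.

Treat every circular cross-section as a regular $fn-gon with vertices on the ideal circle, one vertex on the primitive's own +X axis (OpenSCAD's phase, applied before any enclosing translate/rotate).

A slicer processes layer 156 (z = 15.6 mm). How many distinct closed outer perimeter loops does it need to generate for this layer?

At z = 15.6 mm: the cube (footprint 17×27) is included at this height; the r=5.5 cylinder at (-1.5, 11.5) contributes a regular 24-gon of circumradius 5.5; the cube at (-3.5, 2) does not reach this height (z outside [2.5, 15.5]); Taking the first minus the rest: starting from the 17×27 cube, the r=5.5 cylinder at (-1.5, 11.5) partially overlaps it — only the 30.77 mm² overlap (of its 93.95 mm²) is removed, clipping the outline — 1 connected region; (whole slice rotated 35° about Z — lengths, areas and connectivity unchanged). The result has 1 disconnected region.

1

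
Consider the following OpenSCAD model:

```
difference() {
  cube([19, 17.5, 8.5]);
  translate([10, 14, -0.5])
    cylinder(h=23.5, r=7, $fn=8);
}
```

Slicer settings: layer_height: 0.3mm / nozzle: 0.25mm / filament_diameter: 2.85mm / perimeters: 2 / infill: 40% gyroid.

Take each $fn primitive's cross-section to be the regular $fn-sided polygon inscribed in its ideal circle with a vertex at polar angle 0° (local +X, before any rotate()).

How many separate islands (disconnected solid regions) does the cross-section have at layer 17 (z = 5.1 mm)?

1

At z = 5.1 mm: the 19×17.5 cube contributes its full rectangle; the r=7 cylinder at (10, 14) contributes a regular 8-gon of circumradius 7; Taking the first minus the rest: starting from the 19×17.5 cube, the r=7 cylinder at (10, 14) partially overlaps it — only the 113.22 mm² overlap (of its 138.59 mm²) is removed, clipping the outline — 1 connected region. Overall, the cross-section is a single solid region. Island count = 1.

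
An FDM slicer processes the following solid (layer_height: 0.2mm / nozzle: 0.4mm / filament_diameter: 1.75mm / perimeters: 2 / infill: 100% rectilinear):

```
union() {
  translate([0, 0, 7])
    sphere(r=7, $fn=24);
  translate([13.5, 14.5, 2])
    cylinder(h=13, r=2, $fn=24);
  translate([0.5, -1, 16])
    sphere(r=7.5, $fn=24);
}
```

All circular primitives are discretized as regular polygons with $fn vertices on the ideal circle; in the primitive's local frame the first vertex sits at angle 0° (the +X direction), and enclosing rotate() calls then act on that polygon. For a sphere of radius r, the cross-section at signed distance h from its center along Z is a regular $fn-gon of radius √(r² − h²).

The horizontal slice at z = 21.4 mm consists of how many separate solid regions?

At z = 21.4 mm: the sphere is not intersected at this z (|z−center|=14.400 > r=7); the cylinder at (13.5, 14.5) does not reach this height (z outside [2, 15]); the sphere at (0.5, -1): section is a regular 24-gon, circumradius = √(r²−h²) = √(7.5²−5.4²) = 5.205; Merging all regions: only the r=7.5 sphere at (0.5, -1) is present, so the union is just that shape — 1 connected region. The result has 1 disconnected region.

1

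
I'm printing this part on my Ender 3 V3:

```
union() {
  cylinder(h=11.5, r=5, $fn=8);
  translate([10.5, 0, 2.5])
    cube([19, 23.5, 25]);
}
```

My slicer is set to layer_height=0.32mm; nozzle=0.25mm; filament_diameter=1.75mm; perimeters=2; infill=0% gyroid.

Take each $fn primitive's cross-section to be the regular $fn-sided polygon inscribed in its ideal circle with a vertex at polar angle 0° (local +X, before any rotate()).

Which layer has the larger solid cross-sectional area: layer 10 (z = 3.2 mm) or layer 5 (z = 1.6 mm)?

Layer 10 (z = 3.2): the r=5 cylinder contributes a regular 8-gon of circumradius 5 (area = (8/2)·5.000²·sin(360°/8) = 70.71 mm²); the cube at (10.5, 0) (footprint 19×23.5) is included at this height (area 446.50 mm²); Combining (union): the 2 present regions are separate (no shared area or edge), so areas and boundary lengths simply add and each stays a separate island — area = 517.21 mm². So its area = 517.21 mm². Layer 5 (z = 1.6): the r=5 cylinder contributes a regular 8-gon of circumradius 5 (area = (8/2)·5.000²·sin(360°/8) = 70.71 mm²); the cube at (10.5, 0) does not reach this height (z outside [2.5, 27.5]); Merging all regions: only the r=5 cylinder is present, so the union is just that shape — area = 70.71 mm². So its area = 70.71 mm². Layer 10 is larger (517.21 vs 70.71 mm²).

layer 10 (z = 3.2 mm)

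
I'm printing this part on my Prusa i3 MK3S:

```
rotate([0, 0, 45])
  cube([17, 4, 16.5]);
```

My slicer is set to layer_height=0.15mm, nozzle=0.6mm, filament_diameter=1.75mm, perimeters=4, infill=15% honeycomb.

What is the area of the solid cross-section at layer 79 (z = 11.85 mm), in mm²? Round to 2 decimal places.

68.00 mm²

At z = 11.85 mm: the cube (footprint 17×4) is included at this height (area 68.00 mm²); (whole slice rotated 45° about Z — lengths, areas and connectivity unchanged). Overall, the cross-section is a single solid region. Net area = 68.00 mm².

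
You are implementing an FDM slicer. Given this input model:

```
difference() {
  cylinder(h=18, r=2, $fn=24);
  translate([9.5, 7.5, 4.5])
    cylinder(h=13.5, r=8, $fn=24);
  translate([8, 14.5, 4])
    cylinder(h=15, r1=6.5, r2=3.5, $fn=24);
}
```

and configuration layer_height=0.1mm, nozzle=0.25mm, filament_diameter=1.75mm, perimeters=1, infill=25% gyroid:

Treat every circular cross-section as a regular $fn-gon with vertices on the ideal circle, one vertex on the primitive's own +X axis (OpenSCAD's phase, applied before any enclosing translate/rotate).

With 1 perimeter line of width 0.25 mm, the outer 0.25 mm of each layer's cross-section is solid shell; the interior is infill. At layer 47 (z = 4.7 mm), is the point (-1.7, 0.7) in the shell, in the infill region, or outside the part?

shell

At z = 4.7 mm: the r=2 cylinder contributes a regular 24-gon of circumradius 2; the r=8 cylinder at (9.5, 7.5) contributes a regular 24-gon of circumradius 8; the cone at (8, 14.5) (r1=6.5→r2=3.5) has section circumradius 6.360 here — a regular 24-gon; Subtracting the remaining from the first: starting from the r=2 cylinder, the r=8 cylinder at (9.5, 7.5) misses the remaining region (no effect); the cone at (8, 14.5) misses the remaining region (no effect) — 1 connected region. Overall, the cross-section is a single solid region. The nearest boundary edge runs (-1.93, 0.52)→(-1.73, 1.00); distance from the point to it = 0.14 mm. The point is inside the cross-section, 0.14 mm from the nearest boundary — within the 0.25 mm shell band (1 × 0.25).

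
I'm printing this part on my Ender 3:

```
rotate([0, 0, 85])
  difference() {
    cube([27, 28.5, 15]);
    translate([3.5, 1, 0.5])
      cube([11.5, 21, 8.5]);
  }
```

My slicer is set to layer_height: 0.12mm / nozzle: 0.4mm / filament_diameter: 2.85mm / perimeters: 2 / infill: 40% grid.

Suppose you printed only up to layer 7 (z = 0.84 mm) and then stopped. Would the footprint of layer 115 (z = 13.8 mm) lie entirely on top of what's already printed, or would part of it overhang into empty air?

part overhangs

Compare the two slices. At z = 0.84: the cube is present — its section is the full 27×28.5 rectangle (area 769.50 mm²); the 11.5×21 cube at (3.5, 1) contributes its full rectangle (area 241.50 mm²); Taking the first minus the rest: starting from the 27×28.5 cube (769.50 mm²), the 11.5×21 cube at (3.5, 1) lies wholly inside it (removes its full 241.50 mm² and its 65.00 mm outline becomes a hole wall) — area = 528.00 mm²; (rotated 85° about Z; rotation is an isometry so areas/perimeters/island counts are preserved). At z = 13.8: the cube (footprint 27×28.5) is included at this height (area 769.50 mm²); the cube at (3.5, 1) is absent (z outside [0.5, 9]); After the difference (first − rest): none of the subtracted shapes is present at this height, so the 27×28.5 cube is unchanged — area = 769.50 mm²; (rotated 85° about Z; rotation is an isometry so areas/perimeters/island counts are preserved). Checking containment: at z = 13.8 the cross-section extends beyond the z = 0.84 cross-section by about 241.50 mm².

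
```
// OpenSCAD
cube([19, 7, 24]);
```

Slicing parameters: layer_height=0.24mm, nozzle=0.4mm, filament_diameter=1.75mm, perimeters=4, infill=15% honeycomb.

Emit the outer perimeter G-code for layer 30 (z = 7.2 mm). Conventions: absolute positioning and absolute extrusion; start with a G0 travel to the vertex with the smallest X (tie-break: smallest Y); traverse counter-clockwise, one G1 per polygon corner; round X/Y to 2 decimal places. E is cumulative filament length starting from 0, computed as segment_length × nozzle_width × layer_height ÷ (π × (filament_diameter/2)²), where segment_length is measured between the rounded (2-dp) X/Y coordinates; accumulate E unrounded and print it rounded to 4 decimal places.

G0 X0.00 Y0.00 Z7.20
G1 X19.00 Y0.00 E0.7583
G1 X19.00 Y7.00 E1.0377
G1 X0.00 Y7.00 E1.7960
G1 X0.00 Y0.00 E2.0754

At z = 7.2 mm: the cube (footprint 19×7) is included at this height. The outline is a single polygon with 4 vertices. Extrusion per mm of travel: 0.4 × 0.24 / (π × 0.875²) = 0.039912. Accumulating E over each segment gives final E = 2.0754.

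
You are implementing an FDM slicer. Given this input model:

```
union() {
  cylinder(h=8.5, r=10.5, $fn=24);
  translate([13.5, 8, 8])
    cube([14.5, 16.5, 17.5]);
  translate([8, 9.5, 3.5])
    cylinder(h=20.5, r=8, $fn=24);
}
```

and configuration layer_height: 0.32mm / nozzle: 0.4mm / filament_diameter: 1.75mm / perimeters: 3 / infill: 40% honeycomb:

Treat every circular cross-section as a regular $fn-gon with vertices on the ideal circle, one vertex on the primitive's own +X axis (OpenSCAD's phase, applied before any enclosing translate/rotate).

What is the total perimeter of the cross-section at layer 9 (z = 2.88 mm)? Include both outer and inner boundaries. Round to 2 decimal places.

At z = 2.88 mm: the r=10.5 cylinder gives a regular 24-gon of circumradius 10.5 (constant along its height) (perimeter = 2·24·10.500·sin(180°/24) = 65.79 mm); the cube at (13.5, 8) does not reach this height (z outside [8, 25.5]); the cylinder at (8, 9.5) is not intersected at this z (z outside [3.5, 24]); Taking the union: only the r=10.5 cylinder is present, so the union is just that shape — boundary = 65.79 mm. Overall, the cross-section is a single solid region. Total boundary length (outer) = 65.79 mm.

65.79 mm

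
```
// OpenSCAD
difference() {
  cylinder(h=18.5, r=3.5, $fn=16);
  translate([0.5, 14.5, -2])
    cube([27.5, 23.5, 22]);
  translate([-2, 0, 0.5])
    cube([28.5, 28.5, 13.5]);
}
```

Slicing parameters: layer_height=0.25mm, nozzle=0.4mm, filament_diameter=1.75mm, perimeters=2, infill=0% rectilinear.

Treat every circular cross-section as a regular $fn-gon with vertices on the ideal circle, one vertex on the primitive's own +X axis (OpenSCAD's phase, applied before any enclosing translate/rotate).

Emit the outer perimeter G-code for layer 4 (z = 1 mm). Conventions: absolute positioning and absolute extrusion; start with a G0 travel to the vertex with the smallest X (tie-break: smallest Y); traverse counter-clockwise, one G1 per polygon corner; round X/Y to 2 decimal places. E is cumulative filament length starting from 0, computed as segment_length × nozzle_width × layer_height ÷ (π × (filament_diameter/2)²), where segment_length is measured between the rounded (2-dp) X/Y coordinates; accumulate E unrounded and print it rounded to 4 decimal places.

At z = 1 mm: the r=3.5 cylinder gives a regular 16-gon of circumradius 3.5 (constant along its height); the 27.5×23.5 cube at (0.5, 14.5) contributes its full rectangle; the cube at (-2, 0) is present — its section is the full 28.5×28.5 rectangle; After the difference (first − rest): starting from the r=3.5 cylinder, the 27.5×23.5 cube at (0.5, 14.5) misses the remaining region (no effect); the 28.5×28.5 cube at (-2, 0) partially overlaps it — only the 15.88 mm² overlap (of its 812.25 mm²) is removed, clipping the outline — 1 connected region. The outline is a single polygon with 13 vertices. Extrusion per mm of travel: 0.4 × 0.25 / (π × 0.875²) = 0.041575. Accumulating E over each segment gives final E = 0.9355.

G0 X-3.50 Y0.00 Z1.00
G1 X-3.23 Y-1.34 E0.0568
G1 X-2.47 Y-2.47 E0.1134
G1 X-1.34 Y-3.23 E0.1701
G1 X0.00 Y-3.50 E0.2269
G1 X1.34 Y-3.23 E0.2837
G1 X2.47 Y-2.47 E0.3403
G1 X3.23 Y-1.34 E0.3970
G1 X3.50 Y0.00 E0.4538
G1 X-2.00 Y0.00 E0.6825
G1 X-2.00 Y2.79 E0.7984
G1 X-2.47 Y2.47 E0.8221
G1 X-3.23 Y1.34 E0.8787
G1 X-3.50 Y0.00 E0.9355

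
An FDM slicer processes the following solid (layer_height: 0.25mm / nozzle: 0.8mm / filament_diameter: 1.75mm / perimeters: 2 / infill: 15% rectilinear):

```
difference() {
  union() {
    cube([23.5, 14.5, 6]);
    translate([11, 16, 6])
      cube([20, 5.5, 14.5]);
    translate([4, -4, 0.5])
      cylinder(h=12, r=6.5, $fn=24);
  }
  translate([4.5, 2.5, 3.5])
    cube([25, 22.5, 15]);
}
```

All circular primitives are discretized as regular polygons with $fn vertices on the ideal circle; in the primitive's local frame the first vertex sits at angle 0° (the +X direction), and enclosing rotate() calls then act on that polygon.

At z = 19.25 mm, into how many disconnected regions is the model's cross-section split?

At z = 19.25 mm: the cube does not reach this height (z outside [0, 6]); the cube at (11, 16) is present — its section is the full 20×5.5 rectangle; the cylinder at (4, -4) is not intersected at this z (z outside [0.5, 12.5]); Merging all regions: only the 20×5.5 cube at (11, 16) is present, so the union is just that shape — 1 connected region; the cube at (4.5, 2.5) does not reach this height (z outside [3.5, 18.5]); After the difference (first − rest): none of the subtracted shapes is present at this height, so the result so far is unchanged — 1 connected region. The result has 1 disconnected region.

1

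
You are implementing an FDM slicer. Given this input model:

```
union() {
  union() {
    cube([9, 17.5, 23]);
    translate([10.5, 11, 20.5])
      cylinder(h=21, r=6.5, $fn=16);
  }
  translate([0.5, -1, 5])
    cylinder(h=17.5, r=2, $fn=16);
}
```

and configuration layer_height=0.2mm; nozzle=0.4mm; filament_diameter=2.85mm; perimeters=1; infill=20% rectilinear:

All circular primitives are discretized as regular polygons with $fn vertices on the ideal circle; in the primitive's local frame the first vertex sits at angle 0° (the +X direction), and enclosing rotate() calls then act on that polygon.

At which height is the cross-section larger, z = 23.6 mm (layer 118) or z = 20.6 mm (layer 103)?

Layer 118 (z = 23.6): the cube does not reach this height (z outside [0, 23]); the r=6.5 cylinder at (10.5, 11) contributes a regular 16-gon of circumradius 6.5 (area = (16/2)·6.500²·sin(360°/16) = 129.35 mm²); Combining (union): only the r=6.5 cylinder at (10.5, 11) is present, so the union is just that shape — area = 129.35 mm²; the cylinder at (0.5, -1) is not intersected at this z (z outside [5, 22.5]); Taking the union: only the result so far is present, so the union is just that shape — area = 129.35 mm². So its area = 129.35 mm². Layer 103 (z = 20.6): the cube (footprint 9×17.5) is included at this height (area 157.50 mm²); the r=6.5 cylinder at (10.5, 11) contributes a regular 16-gon of circumradius 6.5 (area = (16/2)·6.500²·sin(360°/16) = 129.35 mm²); Merging all regions: the regions partially overlap — summed areas 286.85 mm² minus the doubly-counted overlap 45.62 mm² gives 241.23 mm² — area = 241.23 mm²; the r=2 cylinder at (0.5, -1) gives a regular 16-gon of circumradius 2 (constant along its height) (area = (16/2)·2.000²·sin(360°/16) = 12.25 mm²); Combining (union): the regions partially overlap — summed areas 253.47 mm² minus the doubly-counted overlap 1.65 mm² gives 251.82 mm² — area = 251.82 mm². So its area = 251.82 mm². Layer 103 is larger (251.82 vs 129.35 mm²).

layer 103 (z = 20.6 mm)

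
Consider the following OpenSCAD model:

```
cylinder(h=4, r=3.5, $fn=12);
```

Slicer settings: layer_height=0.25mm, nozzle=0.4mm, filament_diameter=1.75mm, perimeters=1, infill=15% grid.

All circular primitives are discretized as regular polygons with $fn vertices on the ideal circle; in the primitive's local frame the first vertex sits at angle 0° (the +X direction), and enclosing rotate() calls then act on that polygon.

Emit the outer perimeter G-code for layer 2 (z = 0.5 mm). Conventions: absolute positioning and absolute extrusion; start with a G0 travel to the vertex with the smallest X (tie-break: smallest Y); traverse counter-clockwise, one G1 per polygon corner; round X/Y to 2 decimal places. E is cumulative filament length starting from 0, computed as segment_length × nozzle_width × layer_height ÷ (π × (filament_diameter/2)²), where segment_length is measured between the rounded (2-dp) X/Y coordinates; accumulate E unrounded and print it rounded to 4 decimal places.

At z = 0.5 mm: the r=3.5 cylinder gives a regular 12-gon of circumradius 3.5 (constant along its height). The outline is a single polygon with 12 vertices. Extrusion per mm of travel: 0.4 × 0.25 / (π × 0.875²) = 0.041575. Accumulating E over each segment gives final E = 0.9037.

G0 X-3.50 Y0.00 Z0.50
G1 X-3.03 Y-1.75 E0.0753
G1 X-1.75 Y-3.03 E0.1506
G1 X0.00 Y-3.50 E0.2259
G1 X1.75 Y-3.03 E0.3013
G1 X3.03 Y-1.75 E0.3765
G1 X3.50 Y0.00 E0.4519
G1 X3.03 Y1.75 E0.5272
G1 X1.75 Y3.03 E0.6025
G1 X0.00 Y3.50 E0.6778
G1 X-1.75 Y3.03 E0.7531
G1 X-3.03 Y1.75 E0.8284
G1 X-3.50 Y0.00 E0.9037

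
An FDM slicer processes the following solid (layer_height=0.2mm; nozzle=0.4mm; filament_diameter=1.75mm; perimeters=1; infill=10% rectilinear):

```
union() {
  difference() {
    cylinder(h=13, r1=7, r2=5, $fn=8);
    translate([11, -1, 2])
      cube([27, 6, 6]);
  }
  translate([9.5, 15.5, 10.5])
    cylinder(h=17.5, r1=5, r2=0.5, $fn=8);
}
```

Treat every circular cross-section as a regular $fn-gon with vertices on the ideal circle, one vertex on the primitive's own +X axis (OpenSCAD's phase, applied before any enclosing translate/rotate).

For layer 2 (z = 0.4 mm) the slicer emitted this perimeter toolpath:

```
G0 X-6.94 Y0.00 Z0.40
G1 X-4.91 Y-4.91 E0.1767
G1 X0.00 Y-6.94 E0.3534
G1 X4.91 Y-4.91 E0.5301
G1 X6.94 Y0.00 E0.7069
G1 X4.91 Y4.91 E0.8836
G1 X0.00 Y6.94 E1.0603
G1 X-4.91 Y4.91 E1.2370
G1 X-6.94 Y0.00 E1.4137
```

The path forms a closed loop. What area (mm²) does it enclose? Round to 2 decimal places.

Apply the shoelace formula to the sequence of (X, Y) vertices; enclosed area = 136.30 mm².

136.30 mm²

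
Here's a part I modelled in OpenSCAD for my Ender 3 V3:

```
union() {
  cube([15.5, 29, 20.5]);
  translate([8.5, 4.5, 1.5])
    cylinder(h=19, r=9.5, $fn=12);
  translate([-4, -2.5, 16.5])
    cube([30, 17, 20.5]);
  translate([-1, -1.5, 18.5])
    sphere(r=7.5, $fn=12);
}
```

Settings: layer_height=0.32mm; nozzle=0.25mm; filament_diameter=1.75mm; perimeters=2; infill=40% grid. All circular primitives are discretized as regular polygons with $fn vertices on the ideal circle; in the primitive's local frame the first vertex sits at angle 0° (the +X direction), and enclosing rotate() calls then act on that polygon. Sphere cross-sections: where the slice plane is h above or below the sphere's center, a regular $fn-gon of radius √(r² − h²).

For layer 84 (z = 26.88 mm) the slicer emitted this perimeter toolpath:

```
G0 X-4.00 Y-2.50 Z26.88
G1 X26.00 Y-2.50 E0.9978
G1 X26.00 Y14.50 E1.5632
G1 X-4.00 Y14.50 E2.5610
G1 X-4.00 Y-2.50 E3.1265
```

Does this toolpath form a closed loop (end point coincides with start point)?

yes

Start point (G0): (-4.00, -2.50). End point (last G1): the path returns to the start — closed.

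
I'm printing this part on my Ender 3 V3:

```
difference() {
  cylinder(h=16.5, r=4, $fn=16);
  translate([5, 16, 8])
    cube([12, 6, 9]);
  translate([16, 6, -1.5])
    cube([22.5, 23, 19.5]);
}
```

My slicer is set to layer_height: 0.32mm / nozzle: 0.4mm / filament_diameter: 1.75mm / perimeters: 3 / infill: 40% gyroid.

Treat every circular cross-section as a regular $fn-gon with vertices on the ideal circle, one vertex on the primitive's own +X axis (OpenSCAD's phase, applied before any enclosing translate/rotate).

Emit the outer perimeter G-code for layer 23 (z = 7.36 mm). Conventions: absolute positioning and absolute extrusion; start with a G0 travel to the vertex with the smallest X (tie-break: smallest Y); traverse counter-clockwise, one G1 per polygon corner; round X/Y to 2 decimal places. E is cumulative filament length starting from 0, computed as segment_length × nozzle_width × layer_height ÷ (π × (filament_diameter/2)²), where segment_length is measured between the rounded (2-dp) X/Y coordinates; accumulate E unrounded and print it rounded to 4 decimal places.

At z = 7.36 mm: the r=4 cylinder contributes a regular 16-gon of circumradius 4; the cube at (5, 16) is absent (z outside [8, 17]); the cube at (16, 6) (footprint 22.5×23) is included at this height; After the difference (first − rest): starting from the r=4 cylinder, the 22.5×23 cube at (16, 6) misses the remaining region (no effect) — 1 connected region. The outline is a single polygon with 16 vertices. Extrusion per mm of travel: 0.4 × 0.32 / (π × 0.875²) = 0.053216. Accumulating E over each segment gives final E = 1.3297.

G0 X-4.00 Y0.00 Z7.36
G1 X-3.70 Y-1.53 E0.0830
G1 X-2.83 Y-2.83 E0.1662
G1 X-1.53 Y-3.70 E0.2495
G1 X0.00 Y-4.00 E0.3324
G1 X1.53 Y-3.70 E0.4154
G1 X2.83 Y-2.83 E0.4986
G1 X3.70 Y-1.53 E0.5819
G1 X4.00 Y0.00 E0.6649
G1 X3.70 Y1.53 E0.7478
G1 X2.83 Y2.83 E0.8311
G1 X1.53 Y3.70 E0.9143
G1 X0.00 Y4.00 E0.9973
G1 X-1.53 Y3.70 E1.0803
G1 X-2.83 Y2.83 E1.1635
G1 X-3.70 Y1.53 E1.2467
G1 X-4.00 Y0.00 E1.3297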